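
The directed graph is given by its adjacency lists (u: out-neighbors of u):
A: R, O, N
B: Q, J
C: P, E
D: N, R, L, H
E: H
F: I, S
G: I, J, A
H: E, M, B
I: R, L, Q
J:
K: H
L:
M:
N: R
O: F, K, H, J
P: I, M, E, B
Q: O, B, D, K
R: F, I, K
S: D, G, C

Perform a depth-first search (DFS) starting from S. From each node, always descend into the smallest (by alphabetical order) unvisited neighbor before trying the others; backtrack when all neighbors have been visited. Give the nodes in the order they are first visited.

S → C → E → H → B → J → Q → D → L → N → R → F → I → K → O → M → P → G → A

Visit S
S → C
C → E
E → H
H → B
B → J
B → Q
Q → D
D → L
D → N
N → R
R → F
F → I
R → K
Q → O
H → M
C → P
S → G
G → A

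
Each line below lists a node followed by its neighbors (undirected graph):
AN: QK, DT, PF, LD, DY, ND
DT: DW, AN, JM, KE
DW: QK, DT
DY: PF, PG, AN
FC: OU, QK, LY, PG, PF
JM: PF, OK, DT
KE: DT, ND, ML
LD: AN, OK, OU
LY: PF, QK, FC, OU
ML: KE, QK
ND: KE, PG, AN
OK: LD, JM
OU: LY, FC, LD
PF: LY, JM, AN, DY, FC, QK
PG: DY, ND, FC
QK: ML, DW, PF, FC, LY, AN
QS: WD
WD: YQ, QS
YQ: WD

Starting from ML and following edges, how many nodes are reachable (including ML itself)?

BFS from ML visits: ML, KE, QK, DT, ND, DW, PF, FC, LY, AN, JM, PG, DY, OU, LD, OK
Reachable nodes: 16 of 19 total.

16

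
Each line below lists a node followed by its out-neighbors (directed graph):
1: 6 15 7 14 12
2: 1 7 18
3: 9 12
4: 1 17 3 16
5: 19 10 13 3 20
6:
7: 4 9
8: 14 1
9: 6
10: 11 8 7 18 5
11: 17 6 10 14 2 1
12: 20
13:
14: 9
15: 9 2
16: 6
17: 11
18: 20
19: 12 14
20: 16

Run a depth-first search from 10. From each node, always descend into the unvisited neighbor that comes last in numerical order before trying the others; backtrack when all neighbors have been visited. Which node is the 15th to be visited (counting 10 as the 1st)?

Visit 10
10 → 18
18 → 20
20 → 16
16 → 6
10 → 11
11 → 17
11 → 14
14 → 9
11 → 2
2 → 7
7 → 4
4 → 3
3 → 12
4 → 1
1 → 15
10 → 8
10 → 5
5 → 19
5 → 13

Visit order: 10, 18, 20, 16, 6, 11, 17, 14, 9, 2, 7, 4, 3, 12, 1, 15, 8, 5, 19, 13

1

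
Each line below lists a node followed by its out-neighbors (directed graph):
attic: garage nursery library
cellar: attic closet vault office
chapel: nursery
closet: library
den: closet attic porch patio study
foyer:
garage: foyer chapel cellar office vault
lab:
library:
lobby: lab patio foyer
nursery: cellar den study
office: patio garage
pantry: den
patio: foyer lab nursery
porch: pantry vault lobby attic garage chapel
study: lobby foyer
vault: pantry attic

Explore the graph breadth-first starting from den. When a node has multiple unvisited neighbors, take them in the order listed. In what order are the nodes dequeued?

Visit den; enqueue closet, attic, porch, patio, study → queue [closet, attic, porch, patio, study]
Visit closet; enqueue library → queue [attic, porch, patio, study, library]
Visit attic; enqueue garage, nursery → queue [porch, patio, study, library, garage, nursery]
Visit porch; enqueue pantry, vault, lobby, chapel → queue [patio, study, library, garage, nursery, pantry, vault, lobby, chapel]
Visit patio; enqueue foyer, lab → queue [study, library, garage, nursery, pantry, vault, lobby, chapel, foyer, lab]
Visit study → queue [library, garage, nursery, pantry, vault, lobby, chapel, foyer, lab]
Visit library → queue [garage, nursery, pantry, vault, lobby, chapel, foyer, lab]
Visit garage; enqueue cellar, office → queue [nursery, pantry, vault, lobby, chapel, foyer, lab, cellar, office]
Visit nursery → queue [pantry, vault, lobby, chapel, foyer, lab, cellar, office]
Visit pantry → queue [vault, lobby, chapel, foyer, lab, cellar, office]
Visit vault → queue [lobby, chapel, foyer, lab, cellar, office]
Visit lobby → queue [chapel, foyer, lab, cellar, office]
Visit chapel → queue [foyer, lab, cellar, office]
Visit foyer → queue [lab, cellar, office]
Visit lab → queue [cellar, office]
Visit cellar → queue [office]
Visit office → queue []

den closet attic porch patio study library garage nursery pantry vault lobby chapel foyer lab cellar office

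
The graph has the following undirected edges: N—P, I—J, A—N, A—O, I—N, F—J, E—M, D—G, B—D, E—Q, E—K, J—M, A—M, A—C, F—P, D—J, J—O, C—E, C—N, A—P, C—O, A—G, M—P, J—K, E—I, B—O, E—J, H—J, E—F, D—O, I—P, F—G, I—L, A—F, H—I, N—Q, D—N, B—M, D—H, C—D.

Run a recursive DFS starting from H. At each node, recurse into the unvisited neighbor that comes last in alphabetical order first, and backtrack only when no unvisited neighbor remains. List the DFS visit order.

Visit H
H → J
J → O
O → D
D → N
N → Q
Q → E
E → M
M → P
P → I
I → L
P → F
F → G
G → A
A → C
M → B
E → K

H J O D N Q E M P I L F G A C B K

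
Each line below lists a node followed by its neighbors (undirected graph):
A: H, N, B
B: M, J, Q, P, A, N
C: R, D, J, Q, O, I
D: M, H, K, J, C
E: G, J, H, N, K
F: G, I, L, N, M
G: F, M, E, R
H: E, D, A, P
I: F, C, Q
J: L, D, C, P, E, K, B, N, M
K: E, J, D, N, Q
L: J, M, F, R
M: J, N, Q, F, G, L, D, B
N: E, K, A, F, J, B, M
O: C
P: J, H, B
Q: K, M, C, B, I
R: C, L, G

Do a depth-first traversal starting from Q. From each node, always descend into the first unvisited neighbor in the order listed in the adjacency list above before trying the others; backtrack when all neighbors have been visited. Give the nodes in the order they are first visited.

Q -> K -> E -> G -> F -> I -> C -> R -> L -> J -> D -> M -> N -> A -> H -> P -> B -> O

Visit Q
Q → K
K → E
E → G
G → F
F → I
I → C
C → R
R → L
L → J
J → D
D → M
M → N
N → A
A → H
H → P
P → B
C → O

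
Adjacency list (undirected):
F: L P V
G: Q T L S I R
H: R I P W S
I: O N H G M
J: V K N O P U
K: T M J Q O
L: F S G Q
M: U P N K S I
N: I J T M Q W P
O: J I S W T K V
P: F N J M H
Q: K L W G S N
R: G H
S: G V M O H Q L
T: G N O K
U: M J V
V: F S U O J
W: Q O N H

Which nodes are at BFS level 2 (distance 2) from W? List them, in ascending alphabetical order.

Level 0: W
Level 1: H, N, O, Q
Level 2: G, I, J, K, L, M, P, R, S, T, V
Level 3: F, U

G, I, J, K, L, M, P, R, S, T, V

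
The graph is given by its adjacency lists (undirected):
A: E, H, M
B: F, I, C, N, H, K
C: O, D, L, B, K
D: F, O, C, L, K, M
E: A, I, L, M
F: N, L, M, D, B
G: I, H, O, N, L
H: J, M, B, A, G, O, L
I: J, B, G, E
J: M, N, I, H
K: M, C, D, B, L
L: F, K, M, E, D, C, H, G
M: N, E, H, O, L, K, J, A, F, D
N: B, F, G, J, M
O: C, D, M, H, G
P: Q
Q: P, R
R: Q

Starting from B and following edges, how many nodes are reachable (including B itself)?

15

BFS from B visits: B, F, I, C, N, H, K, L, M, D, J, G, E, O, A
Reachable nodes: 15 of 18 total.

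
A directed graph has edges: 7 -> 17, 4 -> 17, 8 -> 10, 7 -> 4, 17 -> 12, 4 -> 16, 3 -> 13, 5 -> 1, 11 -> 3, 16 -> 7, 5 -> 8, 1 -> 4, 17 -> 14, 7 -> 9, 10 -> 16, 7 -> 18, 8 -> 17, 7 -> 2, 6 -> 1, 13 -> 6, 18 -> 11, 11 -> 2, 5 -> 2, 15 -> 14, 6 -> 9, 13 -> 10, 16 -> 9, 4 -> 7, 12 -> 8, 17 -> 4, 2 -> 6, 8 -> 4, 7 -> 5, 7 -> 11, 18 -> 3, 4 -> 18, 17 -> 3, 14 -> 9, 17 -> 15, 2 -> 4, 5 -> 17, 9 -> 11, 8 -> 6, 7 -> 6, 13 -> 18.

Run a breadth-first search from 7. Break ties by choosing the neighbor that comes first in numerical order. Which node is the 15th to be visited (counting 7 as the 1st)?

14

Visit 7; enqueue 2, 4, 5, 6, 9, 11, 17, 18 → queue [2, 4, 5, 6, 9, 11, 17, 18]
Visit 2 → queue [4, 5, 6, 9, 11, 17, 18]
Visit 4; enqueue 16 → queue [5, 6, 9, 11, 17, 18, 16]
Visit 5; enqueue 1, 8 → queue [6, 9, 11, 17, 18, 16, 1, 8]
Visit 6 → queue [9, 11, 17, 18, 16, 1, 8]
Visit 9 → queue [11, 17, 18, 16, 1, 8]
Visit 11; enqueue 3 → queue [17, 18, 16, 1, 8, 3]
Visit 17; enqueue 12, 14, 15 → queue [18, 16, 1, 8, 3, 12, 14, 15]
Visit 18 → queue [16, 1, 8, 3, 12, 14, 15]
Visit 16 → queue [1, 8, 3, 12, 14, 15]
Visit 1 → queue [8, 3, 12, 14, 15]
Visit 8; enqueue 10 → queue [3, 12, 14, 15, 10]
Visit 3; enqueue 13 → queue [12, 14, 15, 10, 13]
Visit 12 → queue [14, 15, 10, 13]
Visit 14 → queue [15, 10, 13]
Visit 15 → queue [10, 13]
Visit 10 → queue [13]
Visit 13 → queue []

Visit order: 7, 2, 4, 5, 6, 9, 11, 17, 18, 16, 1, 8, 3, 12, 14, 15, 10, 13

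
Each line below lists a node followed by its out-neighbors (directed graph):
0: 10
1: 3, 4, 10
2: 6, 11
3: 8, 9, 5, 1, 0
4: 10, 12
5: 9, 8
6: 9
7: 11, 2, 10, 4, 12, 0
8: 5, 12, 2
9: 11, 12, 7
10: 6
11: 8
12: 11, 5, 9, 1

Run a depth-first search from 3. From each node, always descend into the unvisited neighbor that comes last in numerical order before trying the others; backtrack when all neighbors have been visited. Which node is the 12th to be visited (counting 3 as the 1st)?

7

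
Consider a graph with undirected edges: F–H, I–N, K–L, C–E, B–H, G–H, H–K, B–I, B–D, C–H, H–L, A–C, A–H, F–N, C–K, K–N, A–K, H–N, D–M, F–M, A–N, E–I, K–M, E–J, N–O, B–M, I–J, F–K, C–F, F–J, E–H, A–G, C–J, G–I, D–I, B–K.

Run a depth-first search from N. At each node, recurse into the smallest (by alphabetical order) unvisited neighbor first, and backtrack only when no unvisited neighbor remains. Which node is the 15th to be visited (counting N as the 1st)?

Visit N
N → A
A → C
C → E
E → H
H → B
B → D
D → I
I → G
I → J
J → F
F → K
K → L
K → M
N → O

Visit order: N, A, C, E, H, B, D, I, G, J, F, K, L, M, O

O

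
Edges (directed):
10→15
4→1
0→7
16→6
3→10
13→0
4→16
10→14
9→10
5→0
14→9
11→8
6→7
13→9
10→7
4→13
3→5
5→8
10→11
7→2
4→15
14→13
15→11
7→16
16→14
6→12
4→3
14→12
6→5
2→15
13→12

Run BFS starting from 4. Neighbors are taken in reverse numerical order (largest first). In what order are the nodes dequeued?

4, 16, 15, 13, 3, 1, 14, 6, 11, 12, 9, 0, 10, 5, 7, 8, 2

Visit 4; enqueue 16, 15, 13, 3, 1 → queue [16, 15, 13, 3, 1]
Visit 16; enqueue 14, 6 → queue [15, 13, 3, 1, 14, 6]
Visit 15; enqueue 11 → queue [13, 3, 1, 14, 6, 11]
Visit 13; enqueue 12, 9, 0 → queue [3, 1, 14, 6, 11, 12, 9, 0]
Visit 3; enqueue 10, 5 → queue [1, 14, 6, 11, 12, 9, 0, 10, 5]
Visit 1 → queue [14, 6, 11, 12, 9, 0, 10, 5]
Visit 14 → queue [6, 11, 12, 9, 0, 10, 5]
Visit 6; enqueue 7 → queue [11, 12, 9, 0, 10, 5, 7]
Visit 11; enqueue 8 → queue [12, 9, 0, 10, 5, 7, 8]
Visit 12 → queue [9, 0, 10, 5, 7, 8]
Visit 9 → queue [0, 10, 5, 7, 8]
Visit 0 → queue [10, 5, 7, 8]
Visit 10 → queue [5, 7, 8]
Visit 5 → queue [7, 8]
Visit 7; enqueue 2 → queue [8, 2]
Visit 8 → queue [2]
Visit 2 → queue []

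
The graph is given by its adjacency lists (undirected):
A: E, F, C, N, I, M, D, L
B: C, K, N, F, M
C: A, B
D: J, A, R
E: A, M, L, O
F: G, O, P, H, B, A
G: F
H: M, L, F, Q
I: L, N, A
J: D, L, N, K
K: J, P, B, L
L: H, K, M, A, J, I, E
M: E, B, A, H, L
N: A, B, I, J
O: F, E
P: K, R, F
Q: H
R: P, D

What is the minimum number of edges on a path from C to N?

2

Level 0: C
Level 1: A, B
Level 2: D, E, F, I, K, L, M, N
Level 3: G, H, J, O, P, R
Level 4: Q
N first appears at level 2.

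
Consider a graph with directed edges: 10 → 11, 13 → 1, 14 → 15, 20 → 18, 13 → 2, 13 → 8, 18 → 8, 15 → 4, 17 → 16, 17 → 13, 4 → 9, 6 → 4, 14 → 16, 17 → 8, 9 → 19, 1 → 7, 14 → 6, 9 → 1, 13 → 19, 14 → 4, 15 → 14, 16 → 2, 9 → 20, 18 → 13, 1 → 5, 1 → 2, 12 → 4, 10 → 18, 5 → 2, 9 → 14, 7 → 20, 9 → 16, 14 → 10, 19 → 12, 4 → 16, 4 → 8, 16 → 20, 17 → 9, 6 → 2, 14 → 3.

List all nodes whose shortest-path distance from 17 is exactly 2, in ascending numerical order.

1, 2, 14, 19, 20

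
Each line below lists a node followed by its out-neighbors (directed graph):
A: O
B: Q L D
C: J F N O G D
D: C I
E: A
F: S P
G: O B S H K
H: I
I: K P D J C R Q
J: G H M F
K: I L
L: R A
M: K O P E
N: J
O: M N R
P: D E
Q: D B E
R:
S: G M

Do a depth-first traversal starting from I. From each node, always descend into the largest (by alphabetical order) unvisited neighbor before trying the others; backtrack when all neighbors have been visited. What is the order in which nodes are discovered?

I, R, Q, E, A, O, N, J, M, P, D, C, G, S, K, L, H, B, F

Visit I
I → R
I → Q
Q → E
E → A
A → O
O → N
N → J
J → M
M → P
P → D
D → C
C → G
G → S
G → K
K → L
G → H
G → B
C → F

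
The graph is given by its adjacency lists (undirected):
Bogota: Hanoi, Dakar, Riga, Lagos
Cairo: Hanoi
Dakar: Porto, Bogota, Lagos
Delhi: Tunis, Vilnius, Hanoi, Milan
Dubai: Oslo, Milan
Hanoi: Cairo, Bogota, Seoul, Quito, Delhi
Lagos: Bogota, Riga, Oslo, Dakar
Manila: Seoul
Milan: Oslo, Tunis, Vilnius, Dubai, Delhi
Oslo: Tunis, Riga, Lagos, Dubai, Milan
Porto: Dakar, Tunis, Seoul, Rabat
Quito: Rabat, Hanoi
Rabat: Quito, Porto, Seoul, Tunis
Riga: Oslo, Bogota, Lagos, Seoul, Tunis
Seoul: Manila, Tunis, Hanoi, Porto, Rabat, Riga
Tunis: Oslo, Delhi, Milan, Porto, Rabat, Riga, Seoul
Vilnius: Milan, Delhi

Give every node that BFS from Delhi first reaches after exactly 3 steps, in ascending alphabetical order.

Dakar, Lagos, Manila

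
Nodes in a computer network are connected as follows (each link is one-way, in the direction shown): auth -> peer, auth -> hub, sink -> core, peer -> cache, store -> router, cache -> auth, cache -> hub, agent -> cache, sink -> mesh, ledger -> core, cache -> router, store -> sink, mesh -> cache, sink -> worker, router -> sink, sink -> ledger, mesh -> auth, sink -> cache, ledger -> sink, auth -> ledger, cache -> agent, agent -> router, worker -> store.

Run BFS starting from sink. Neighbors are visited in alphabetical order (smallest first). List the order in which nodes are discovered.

sink -> cache -> core -> ledger -> mesh -> worker -> agent -> auth -> hub -> router -> store -> peer

Visit sink; enqueue cache, core, ledger, mesh, worker → queue [cache, core, ledger, mesh, worker]
Visit cache; enqueue agent, auth, hub, router → queue [core, ledger, mesh, worker, agent, auth, hub, router]
Visit core → queue [ledger, mesh, worker, agent, auth, hub, router]
Visit ledger → queue [mesh, worker, agent, auth, hub, router]
Visit mesh → queue [worker, agent, auth, hub, router]
Visit worker; enqueue store → queue [agent, auth, hub, router, store]
Visit agent → queue [auth, hub, router, store]
Visit auth; enqueue peer → queue [hub, router, store, peer]
Visit hub → queue [router, store, peer]
Visit router → queue [store, peer]
Visit store → queue [peer]
Visit peer → queue []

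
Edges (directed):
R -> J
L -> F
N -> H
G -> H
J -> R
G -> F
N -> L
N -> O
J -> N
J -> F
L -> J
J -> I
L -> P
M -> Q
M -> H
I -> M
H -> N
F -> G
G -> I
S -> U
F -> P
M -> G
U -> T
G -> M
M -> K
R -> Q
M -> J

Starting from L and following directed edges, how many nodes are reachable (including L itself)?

BFS from L visits: L, P, J, F, R, N, I, G, Q, O, H, M, K
Reachable nodes: 13 of 16 total.

13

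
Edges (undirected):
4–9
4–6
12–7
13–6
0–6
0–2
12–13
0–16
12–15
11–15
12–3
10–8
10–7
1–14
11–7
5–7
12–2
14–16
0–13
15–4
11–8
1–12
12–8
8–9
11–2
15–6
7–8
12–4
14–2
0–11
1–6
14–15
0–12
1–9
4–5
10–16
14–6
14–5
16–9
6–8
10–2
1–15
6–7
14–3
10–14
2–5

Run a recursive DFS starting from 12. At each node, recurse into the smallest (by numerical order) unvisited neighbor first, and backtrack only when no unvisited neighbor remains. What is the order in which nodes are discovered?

12 -> 0 -> 2 -> 5 -> 4 -> 6 -> 1 -> 9 -> 8 -> 7 -> 10 -> 14 -> 3 -> 15 -> 11 -> 16 -> 13

Visit 12
12 → 0
0 → 2
2 → 5
5 → 4
4 → 6
6 → 1
1 → 9
9 → 8
8 → 7
7 → 10
10 → 14
14 → 3
14 → 15
15 → 11
14 → 16
6 → 13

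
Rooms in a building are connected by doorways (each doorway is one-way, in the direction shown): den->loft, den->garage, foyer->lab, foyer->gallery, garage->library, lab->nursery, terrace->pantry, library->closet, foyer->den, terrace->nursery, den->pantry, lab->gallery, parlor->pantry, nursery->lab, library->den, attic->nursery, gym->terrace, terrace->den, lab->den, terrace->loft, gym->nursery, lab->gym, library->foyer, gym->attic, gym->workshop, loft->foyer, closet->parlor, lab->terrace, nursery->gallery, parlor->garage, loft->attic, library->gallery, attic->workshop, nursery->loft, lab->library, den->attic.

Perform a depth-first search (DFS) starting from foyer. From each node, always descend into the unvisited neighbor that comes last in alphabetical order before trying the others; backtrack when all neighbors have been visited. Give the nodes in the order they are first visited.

foyer -> lab -> terrace -> pantry -> nursery -> loft -> attic -> workshop -> gallery -> den -> garage -> library -> closet -> parlor -> gym

Visit foyer
foyer → lab
lab → terrace
terrace → pantry
terrace → nursery
nursery → loft
loft → attic
attic → workshop
nursery → gallery
terrace → den
den → garage
garage → library
library → closet
closet → parlor
lab → gym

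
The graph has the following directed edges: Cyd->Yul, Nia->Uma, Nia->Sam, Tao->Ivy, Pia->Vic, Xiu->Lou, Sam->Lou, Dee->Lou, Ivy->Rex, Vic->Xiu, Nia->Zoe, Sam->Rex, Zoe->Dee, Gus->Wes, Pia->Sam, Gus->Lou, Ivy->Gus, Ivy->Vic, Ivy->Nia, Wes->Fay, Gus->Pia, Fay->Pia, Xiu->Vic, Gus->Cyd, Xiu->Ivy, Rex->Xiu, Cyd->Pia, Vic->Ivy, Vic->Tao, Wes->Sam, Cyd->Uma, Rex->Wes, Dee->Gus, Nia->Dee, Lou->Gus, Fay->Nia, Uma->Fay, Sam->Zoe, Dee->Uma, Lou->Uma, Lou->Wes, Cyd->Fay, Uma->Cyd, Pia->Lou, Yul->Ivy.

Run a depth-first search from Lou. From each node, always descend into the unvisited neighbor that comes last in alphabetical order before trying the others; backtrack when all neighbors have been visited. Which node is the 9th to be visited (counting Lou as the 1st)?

Vic

Visit Lou
Lou → Wes
Wes → Sam
Sam → Zoe
Zoe → Dee
Dee → Uma
Uma → Fay
Fay → Pia
Pia → Vic
Vic → Xiu
Xiu → Ivy
Ivy → Rex
Ivy → Nia
Ivy → Gus
Gus → Cyd
Cyd → Yul
Vic → Tao

Visit order: Lou, Wes, Sam, Zoe, Dee, Uma, Fay, Pia, Vic, Xiu, Ivy, Rex, Nia, Gus, Cyd, Yul, Tao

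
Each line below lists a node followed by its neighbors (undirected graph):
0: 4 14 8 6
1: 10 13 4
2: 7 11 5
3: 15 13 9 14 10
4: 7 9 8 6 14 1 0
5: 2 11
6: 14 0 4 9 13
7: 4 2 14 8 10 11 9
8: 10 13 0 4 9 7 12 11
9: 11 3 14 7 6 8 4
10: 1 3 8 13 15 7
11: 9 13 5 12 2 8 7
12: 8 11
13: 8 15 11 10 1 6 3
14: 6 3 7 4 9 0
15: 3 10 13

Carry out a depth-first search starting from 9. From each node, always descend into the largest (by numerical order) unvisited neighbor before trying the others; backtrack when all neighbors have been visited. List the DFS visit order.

9 -> 14 -> 7 -> 11 -> 13 -> 15 -> 10 -> 8 -> 12 -> 4 -> 6 -> 0 -> 1 -> 3 -> 5 -> 2

Visit 9
9 → 14
14 → 7
7 → 11
11 → 13
13 → 15
15 → 10
10 → 8
8 → 12
8 → 4
4 → 6
6 → 0
4 → 1
10 → 3
11 → 5
5 → 2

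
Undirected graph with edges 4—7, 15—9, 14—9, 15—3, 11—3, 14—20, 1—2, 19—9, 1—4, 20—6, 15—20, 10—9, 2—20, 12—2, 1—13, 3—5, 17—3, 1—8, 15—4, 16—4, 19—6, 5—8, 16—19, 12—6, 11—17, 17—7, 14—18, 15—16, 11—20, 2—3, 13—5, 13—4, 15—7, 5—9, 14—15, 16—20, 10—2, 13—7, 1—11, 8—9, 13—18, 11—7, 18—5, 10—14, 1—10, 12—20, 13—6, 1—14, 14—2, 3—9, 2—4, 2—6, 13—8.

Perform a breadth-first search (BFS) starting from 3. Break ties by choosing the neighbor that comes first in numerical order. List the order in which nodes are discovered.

3 -> 2 -> 5 -> 9 -> 11 -> 15 -> 17 -> 1 -> 4 -> 6 -> 10 -> 12 -> 14 -> 20 -> 8 -> 13 -> 18 -> 19 -> 7 -> 16

Visit 3; enqueue 2, 5, 9, 11, 15, 17 → queue [2, 5, 9, 11, 15, 17]
Visit 2; enqueue 1, 4, 6, 10, 12, 14, 20 → queue [5, 9, 11, 15, 17, 1, 4, 6, 10, 12, 14, 20]
Visit 5; enqueue 8, 13, 18 → queue [9, 11, 15, 17, 1, 4, 6, 10, 12, 14, 20, 8, 13, 18]
Visit 9; enqueue 19 → queue [11, 15, 17, 1, 4, 6, 10, 12, 14, 20, 8, 13, 18, 19]
Visit 11; enqueue 7 → queue [15, 17, 1, 4, 6, 10, 12, 14, 20, 8, 13, 18, 19, 7]
Visit 15; enqueue 16 → queue [17, 1, 4, 6, 10, 12, 14, 20, 8, 13, 18, 19, 7, 16]
Visit 17 → queue [1, 4, 6, 10, 12, 14, 20, 8, 13, 18, 19, 7, 16]
Visit 1 → queue [4, 6, 10, 12, 14, 20, 8, 13, 18, 19, 7, 16]
Visit 4 → queue [6, 10, 12, 14, 20, 8, 13, 18, 19, 7, 16]
Visit 6 → queue [10, 12, 14, 20, 8, 13, 18, 19, 7, 16]
Visit 10 → queue [12, 14, 20, 8, 13, 18, 19, 7, 16]
Visit 12 → queue [14, 20, 8, 13, 18, 19, 7, 16]
Visit 14 → queue [20, 8, 13, 18, 19, 7, 16]
Visit 20 → queue [8, 13, 18, 19, 7, 16]
Visit 8 → queue [13, 18, 19, 7, 16]
Visit 13 → queue [18, 19, 7, 16]
Visit 18 → queue [19, 7, 16]
Visit 19 → queue [7, 16]
Visit 7 → queue [16]
Visit 16 → queue []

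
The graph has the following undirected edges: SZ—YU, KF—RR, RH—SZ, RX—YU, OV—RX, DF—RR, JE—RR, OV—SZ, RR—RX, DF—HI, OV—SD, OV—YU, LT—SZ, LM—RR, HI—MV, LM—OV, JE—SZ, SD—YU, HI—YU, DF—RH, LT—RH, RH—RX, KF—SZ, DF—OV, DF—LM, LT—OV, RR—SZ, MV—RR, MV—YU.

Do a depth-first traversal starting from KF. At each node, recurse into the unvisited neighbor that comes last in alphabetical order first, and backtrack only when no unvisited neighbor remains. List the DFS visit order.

KF SZ YU SD OV RX RR MV HI DF RH LT LM JE

Visit KF
KF → SZ
SZ → YU
YU → SD
SD → OV
OV → RX
RX → RR
RR → MV
MV → HI
HI → DF
DF → RH
RH → LT
DF → LM
RR → JE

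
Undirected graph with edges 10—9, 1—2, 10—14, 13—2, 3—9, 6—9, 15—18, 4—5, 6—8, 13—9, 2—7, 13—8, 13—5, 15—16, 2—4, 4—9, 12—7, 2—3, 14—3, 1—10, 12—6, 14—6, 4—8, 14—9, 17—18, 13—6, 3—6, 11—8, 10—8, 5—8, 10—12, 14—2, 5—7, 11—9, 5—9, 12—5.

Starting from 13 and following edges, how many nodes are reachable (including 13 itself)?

BFS from 13 visits: 13, 9, 8, 6, 5, 2, 14, 11, 10, 4, 3, 12, 7, 1
Reachable nodes: 14 of 18 total.

14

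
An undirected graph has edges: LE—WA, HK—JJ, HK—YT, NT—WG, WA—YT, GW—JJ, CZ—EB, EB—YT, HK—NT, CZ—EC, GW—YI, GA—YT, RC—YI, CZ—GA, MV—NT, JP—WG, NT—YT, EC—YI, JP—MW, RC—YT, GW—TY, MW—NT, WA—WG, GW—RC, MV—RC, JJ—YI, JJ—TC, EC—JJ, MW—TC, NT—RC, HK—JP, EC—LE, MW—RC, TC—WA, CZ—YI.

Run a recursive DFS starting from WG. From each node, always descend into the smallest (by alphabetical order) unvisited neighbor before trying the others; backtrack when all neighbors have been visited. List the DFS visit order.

WG → JP → HK → JJ → EC → CZ → EB → YT → GA → NT → MV → RC → GW → TY → YI → MW → TC → WA → LE

Visit WG
WG → JP
JP → HK
HK → JJ
JJ → EC
EC → CZ
CZ → EB
EB → YT
YT → GA
YT → NT
NT → MV
MV → RC
RC → GW
GW → TY
GW → YI
RC → MW
MW → TC
TC → WA
WA → LE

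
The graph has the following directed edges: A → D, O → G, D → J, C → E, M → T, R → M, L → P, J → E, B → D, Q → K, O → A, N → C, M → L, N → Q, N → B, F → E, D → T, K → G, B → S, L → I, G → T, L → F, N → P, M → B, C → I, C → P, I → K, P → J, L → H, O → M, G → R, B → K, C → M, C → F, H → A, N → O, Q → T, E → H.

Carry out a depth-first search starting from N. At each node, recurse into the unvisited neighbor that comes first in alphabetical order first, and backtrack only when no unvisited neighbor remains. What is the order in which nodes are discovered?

N -> B -> D -> J -> E -> H -> A -> T -> K -> G -> R -> M -> L -> F -> I -> P -> S -> C -> O -> Q

Visit N
N → B
B → D
D → J
J → E
E → H
H → A
D → T
B → K
K → G
G → R
R → M
M → L
L → F
L → I
L → P
B → S
N → C
N → O
N → Q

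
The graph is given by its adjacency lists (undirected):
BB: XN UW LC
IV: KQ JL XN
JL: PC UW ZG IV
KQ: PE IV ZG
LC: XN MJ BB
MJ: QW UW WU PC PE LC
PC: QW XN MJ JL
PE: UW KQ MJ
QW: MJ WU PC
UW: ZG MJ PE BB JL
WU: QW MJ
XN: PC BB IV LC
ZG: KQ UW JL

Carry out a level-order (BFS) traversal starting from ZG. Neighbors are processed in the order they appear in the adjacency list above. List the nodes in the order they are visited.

ZG KQ UW JL PE IV MJ BB PC XN QW WU LC

Visit ZG; enqueue KQ, UW, JL → queue [KQ, UW, JL]
Visit KQ; enqueue PE, IV → queue [UW, JL, PE, IV]
Visit UW; enqueue MJ, BB → queue [JL, PE, IV, MJ, BB]
Visit JL; enqueue PC → queue [PE, IV, MJ, BB, PC]
Visit PE → queue [IV, MJ, BB, PC]
Visit IV; enqueue XN → queue [MJ, BB, PC, XN]
Visit MJ; enqueue QW, WU, LC → queue [BB, PC, XN, QW, WU, LC]
Visit BB → queue [PC, XN, QW, WU, LC]
Visit PC → queue [XN, QW, WU, LC]
Visit XN → queue [QW, WU, LC]
Visit QW → queue [WU, LC]
Visit WU → queue [LC]
Visit LC → queue []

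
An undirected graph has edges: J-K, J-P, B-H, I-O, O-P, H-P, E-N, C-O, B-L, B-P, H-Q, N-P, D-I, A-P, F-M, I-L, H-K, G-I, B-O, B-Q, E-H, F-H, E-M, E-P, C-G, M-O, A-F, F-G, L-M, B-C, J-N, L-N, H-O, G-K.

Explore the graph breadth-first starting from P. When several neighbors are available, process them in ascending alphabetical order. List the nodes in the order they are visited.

Visit P; enqueue A, B, E, H, J, N, O → queue [A, B, E, H, J, N, O]
Visit A; enqueue F → queue [B, E, H, J, N, O, F]
Visit B; enqueue C, L, Q → queue [E, H, J, N, O, F, C, L, Q]
Visit E; enqueue M → queue [H, J, N, O, F, C, L, Q, M]
Visit H; enqueue K → queue [J, N, O, F, C, L, Q, M, K]
Visit J → queue [N, O, F, C, L, Q, M, K]
Visit N → queue [O, F, C, L, Q, M, K]
Visit O; enqueue I → queue [F, C, L, Q, M, K, I]
Visit F; enqueue G → queue [C, L, Q, M, K, I, G]
Visit C → queue [L, Q, M, K, I, G]
Visit L → queue [Q, M, K, I, G]
Visit Q → queue [M, K, I, G]
Visit M → queue [K, I, G]
Visit K → queue [I, G]
Visit I; enqueue D → queue [G, D]
Visit G → queue [D]
Visit D → queue []

P A B E H J N O F C L Q M K I G D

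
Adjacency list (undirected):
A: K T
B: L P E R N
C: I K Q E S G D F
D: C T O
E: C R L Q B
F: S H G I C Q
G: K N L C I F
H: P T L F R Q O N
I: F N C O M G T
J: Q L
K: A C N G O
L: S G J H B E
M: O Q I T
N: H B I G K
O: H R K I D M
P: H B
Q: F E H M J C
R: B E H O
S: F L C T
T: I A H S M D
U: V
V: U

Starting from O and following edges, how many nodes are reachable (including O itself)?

20

BFS from O visits: O, R, M, K, I, H, D, E, B, T, Q, N, G, C, A, F, P, L, S, J
Reachable nodes: 20 of 22 total.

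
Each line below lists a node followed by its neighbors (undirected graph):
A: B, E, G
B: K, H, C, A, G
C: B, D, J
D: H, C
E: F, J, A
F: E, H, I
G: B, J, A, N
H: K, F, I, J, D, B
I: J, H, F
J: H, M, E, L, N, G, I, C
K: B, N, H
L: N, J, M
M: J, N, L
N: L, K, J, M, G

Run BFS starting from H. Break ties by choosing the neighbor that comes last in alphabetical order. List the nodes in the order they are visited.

H, K, J, I, F, D, B, N, M, L, G, E, C, A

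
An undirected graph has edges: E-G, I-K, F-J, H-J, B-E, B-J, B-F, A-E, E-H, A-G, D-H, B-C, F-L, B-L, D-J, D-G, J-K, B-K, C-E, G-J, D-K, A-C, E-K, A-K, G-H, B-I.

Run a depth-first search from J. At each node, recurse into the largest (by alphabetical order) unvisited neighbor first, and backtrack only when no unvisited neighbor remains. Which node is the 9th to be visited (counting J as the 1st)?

Visit J
J → K
K → I
I → B
B → L
L → F
B → E
E → H
H → G
G → D
G → A
A → C

Visit order: J, K, I, B, L, F, E, H, G, D, A, C

G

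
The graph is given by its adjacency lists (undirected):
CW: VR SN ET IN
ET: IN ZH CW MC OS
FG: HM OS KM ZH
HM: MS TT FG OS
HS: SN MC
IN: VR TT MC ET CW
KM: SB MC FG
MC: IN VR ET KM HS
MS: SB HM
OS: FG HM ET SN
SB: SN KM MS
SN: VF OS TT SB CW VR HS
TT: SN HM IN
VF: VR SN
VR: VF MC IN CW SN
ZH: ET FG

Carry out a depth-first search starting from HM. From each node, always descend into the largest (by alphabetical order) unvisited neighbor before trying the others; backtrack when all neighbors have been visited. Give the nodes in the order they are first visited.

Visit HM
HM → TT
TT → SN
SN → VR
VR → VF
VR → MC
MC → KM
KM → SB
SB → MS
KM → FG
FG → ZH
ZH → ET
ET → OS
ET → IN
IN → CW
MC → HS

HM TT SN VR VF MC KM SB MS FG ZH ET OS IN CW HS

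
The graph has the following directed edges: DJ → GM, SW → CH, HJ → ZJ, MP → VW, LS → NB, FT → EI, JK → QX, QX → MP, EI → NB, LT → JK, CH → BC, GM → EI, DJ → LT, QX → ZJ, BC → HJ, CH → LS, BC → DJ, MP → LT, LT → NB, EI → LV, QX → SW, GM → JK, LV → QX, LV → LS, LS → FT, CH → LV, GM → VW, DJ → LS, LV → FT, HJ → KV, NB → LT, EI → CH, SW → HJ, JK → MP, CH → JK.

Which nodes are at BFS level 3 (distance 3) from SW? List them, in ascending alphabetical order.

Level 0: SW
Level 1: CH, HJ
Level 2: BC, JK, KV, LS, LV, ZJ
Level 3: DJ, FT, MP, NB, QX
Level 4: EI, GM, LT, VW

DJ, FT, MP, NB, QX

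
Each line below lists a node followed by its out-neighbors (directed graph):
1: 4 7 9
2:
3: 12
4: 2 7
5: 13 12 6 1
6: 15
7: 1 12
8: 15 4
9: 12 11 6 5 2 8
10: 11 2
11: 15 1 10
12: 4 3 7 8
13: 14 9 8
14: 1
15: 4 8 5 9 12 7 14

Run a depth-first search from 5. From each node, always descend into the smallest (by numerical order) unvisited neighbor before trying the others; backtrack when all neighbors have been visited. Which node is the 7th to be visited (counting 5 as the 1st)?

Visit 5
5 → 1
1 → 4
4 → 2
4 → 7
7 → 12
12 → 3
12 → 8
8 → 15
15 → 9
9 → 6
9 → 11
11 → 10
15 → 14
5 → 13

Visit order: 5, 1, 4, 2, 7, 12, 3, 8, 15, 9, 6, 11, 10, 14, 13

3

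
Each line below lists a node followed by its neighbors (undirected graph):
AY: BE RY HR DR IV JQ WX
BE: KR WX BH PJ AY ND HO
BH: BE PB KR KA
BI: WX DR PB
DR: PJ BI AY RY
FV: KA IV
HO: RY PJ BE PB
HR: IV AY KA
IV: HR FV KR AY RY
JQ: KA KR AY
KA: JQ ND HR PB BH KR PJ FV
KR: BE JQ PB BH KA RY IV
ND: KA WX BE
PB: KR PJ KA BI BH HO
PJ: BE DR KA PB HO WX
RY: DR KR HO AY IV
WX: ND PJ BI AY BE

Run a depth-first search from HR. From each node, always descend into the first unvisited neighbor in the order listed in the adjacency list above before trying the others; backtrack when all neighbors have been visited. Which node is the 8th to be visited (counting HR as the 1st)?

WX

Visit HR
HR → IV
IV → FV
FV → KA
KA → JQ
JQ → KR
KR → BE
BE → WX
WX → ND
WX → PJ
PJ → DR
DR → BI
BI → PB
PB → BH
PB → HO
HO → RY
RY → AY

Visit order: HR, IV, FV, KA, JQ, KR, BE, WX, ND, PJ, DR, BI, PB, BH, HO, RY, AY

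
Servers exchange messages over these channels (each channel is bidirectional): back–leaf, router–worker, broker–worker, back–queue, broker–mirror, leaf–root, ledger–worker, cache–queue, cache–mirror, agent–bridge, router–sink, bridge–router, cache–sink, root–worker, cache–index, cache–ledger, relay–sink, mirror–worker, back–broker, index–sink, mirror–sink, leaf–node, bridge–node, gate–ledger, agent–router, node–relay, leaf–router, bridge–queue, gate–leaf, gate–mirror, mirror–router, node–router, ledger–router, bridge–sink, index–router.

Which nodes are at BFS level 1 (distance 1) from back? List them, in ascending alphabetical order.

Level 0: back
Level 1: broker, leaf, queue
Level 2: bridge, cache, gate, mirror, node, root, router, worker
Level 3: agent, index, ledger, relay, sink

broker, leaf, queue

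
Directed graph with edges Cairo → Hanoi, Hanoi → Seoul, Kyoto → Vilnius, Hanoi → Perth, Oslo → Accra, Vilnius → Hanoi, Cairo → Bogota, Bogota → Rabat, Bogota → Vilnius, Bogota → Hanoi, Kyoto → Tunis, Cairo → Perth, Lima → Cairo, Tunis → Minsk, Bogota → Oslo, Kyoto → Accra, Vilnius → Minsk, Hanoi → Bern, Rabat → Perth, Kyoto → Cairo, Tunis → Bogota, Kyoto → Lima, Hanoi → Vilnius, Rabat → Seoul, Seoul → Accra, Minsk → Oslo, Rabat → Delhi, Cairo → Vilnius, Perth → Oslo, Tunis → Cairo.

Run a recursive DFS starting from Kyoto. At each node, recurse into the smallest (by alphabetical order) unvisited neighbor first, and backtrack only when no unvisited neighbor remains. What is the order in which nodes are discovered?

Kyoto, Accra, Cairo, Bogota, Hanoi, Bern, Perth, Oslo, Seoul, Vilnius, Minsk, Rabat, Delhi, Lima, Tunis

Visit Kyoto
Kyoto → Accra
Kyoto → Cairo
Cairo → Bogota
Bogota → Hanoi
Hanoi → Bern
Hanoi → Perth
Perth → Oslo
Hanoi → Seoul
Hanoi → Vilnius
Vilnius → Minsk
Bogota → Rabat
Rabat → Delhi
Kyoto → Lima
Kyoto → Tunis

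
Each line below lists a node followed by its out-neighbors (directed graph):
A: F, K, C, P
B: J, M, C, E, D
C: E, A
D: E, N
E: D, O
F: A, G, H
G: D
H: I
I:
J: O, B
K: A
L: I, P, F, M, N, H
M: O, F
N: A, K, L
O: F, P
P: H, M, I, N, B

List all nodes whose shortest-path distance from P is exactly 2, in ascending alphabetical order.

Level 0: P
Level 1: B, H, I, M, N
Level 2: A, C, D, E, F, J, K, L, O
Level 3: G

A, C, D, E, F, J, K, L, O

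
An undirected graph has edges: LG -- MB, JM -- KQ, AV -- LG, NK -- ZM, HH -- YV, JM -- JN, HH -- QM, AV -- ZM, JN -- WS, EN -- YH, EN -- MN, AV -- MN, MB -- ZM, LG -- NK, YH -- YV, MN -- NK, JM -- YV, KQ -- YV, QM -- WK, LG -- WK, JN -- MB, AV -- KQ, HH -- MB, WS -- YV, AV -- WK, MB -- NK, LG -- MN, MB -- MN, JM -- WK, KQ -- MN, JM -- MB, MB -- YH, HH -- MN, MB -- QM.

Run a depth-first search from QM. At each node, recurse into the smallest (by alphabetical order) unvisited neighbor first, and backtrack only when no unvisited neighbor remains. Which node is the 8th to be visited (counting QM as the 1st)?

Visit QM
QM → HH
HH → MB
MB → JM
JM → JN
JN → WS
WS → YV
YV → KQ
KQ → AV
AV → LG
LG → MN
MN → EN
EN → YH
MN → NK
NK → ZM
LG → WK

Visit order: QM, HH, MB, JM, JN, WS, YV, KQ, AV, LG, MN, EN, YH, NK, ZM, WK

KQ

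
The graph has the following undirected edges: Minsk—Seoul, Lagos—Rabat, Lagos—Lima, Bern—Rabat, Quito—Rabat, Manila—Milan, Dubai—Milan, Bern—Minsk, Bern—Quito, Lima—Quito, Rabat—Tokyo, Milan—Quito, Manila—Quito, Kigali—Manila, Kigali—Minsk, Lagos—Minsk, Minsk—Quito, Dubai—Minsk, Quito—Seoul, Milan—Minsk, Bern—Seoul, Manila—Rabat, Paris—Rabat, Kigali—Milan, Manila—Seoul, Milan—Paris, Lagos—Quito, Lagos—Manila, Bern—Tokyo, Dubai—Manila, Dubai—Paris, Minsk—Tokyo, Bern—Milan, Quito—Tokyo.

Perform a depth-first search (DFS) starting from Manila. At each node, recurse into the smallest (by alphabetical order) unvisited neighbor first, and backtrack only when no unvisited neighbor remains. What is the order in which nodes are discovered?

Visit Manila
Manila → Dubai
Dubai → Milan
Milan → Bern
Bern → Minsk
Minsk → Kigali
Minsk → Lagos
Lagos → Lima
Lima → Quito
Quito → Rabat
Rabat → Paris
Rabat → Tokyo
Quito → Seoul

Manila, Dubai, Milan, Bern, Minsk, Kigali, Lagos, Lima, Quito, Rabat, Paris, Tokyo, Seoul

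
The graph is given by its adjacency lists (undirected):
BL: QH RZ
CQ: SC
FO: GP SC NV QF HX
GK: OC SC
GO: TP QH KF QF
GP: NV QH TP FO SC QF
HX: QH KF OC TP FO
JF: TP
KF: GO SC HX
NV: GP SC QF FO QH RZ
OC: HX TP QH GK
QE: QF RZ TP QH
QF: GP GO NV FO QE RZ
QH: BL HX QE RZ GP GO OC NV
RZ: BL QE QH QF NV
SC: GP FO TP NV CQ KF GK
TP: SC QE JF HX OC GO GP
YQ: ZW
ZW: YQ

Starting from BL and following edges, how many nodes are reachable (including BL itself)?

BFS from BL visits: BL, RZ, QH, QF, QE, NV, OC, HX, GP, GO, FO, TP, SC, GK, KF, JF, CQ
Reachable nodes: 17 of 19 total.

17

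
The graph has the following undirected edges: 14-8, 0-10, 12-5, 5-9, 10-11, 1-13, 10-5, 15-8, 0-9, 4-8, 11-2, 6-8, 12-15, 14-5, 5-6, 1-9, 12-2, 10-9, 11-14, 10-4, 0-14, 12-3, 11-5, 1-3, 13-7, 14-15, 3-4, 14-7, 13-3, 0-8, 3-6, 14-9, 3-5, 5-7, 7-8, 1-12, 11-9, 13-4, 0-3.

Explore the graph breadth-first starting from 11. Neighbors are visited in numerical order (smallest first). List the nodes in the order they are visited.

11, 2, 5, 9, 10, 14, 12, 3, 6, 7, 0, 1, 4, 8, 15, 13

Visit 11; enqueue 2, 5, 9, 10, 14 → queue [2, 5, 9, 10, 14]
Visit 2; enqueue 12 → queue [5, 9, 10, 14, 12]
Visit 5; enqueue 3, 6, 7 → queue [9, 10, 14, 12, 3, 6, 7]
Visit 9; enqueue 0, 1 → queue [10, 14, 12, 3, 6, 7, 0, 1]
Visit 10; enqueue 4 → queue [14, 12, 3, 6, 7, 0, 1, 4]
Visit 14; enqueue 8, 15 → queue [12, 3, 6, 7, 0, 1, 4, 8, 15]
Visit 12 → queue [3, 6, 7, 0, 1, 4, 8, 15]
Visit 3; enqueue 13 → queue [6, 7, 0, 1, 4, 8, 15, 13]
Visit 6 → queue [7, 0, 1, 4, 8, 15, 13]
Visit 7 → queue [0, 1, 4, 8, 15, 13]
Visit 0 → queue [1, 4, 8, 15, 13]
Visit 1 → queue [4, 8, 15, 13]
Visit 4 → queue [8, 15, 13]
Visit 8 → queue [15, 13]
Visit 15 → queue [13]
Visit 13 → queue []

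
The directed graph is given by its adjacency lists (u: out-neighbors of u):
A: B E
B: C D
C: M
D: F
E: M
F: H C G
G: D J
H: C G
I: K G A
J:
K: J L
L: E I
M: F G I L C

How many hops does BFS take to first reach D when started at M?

2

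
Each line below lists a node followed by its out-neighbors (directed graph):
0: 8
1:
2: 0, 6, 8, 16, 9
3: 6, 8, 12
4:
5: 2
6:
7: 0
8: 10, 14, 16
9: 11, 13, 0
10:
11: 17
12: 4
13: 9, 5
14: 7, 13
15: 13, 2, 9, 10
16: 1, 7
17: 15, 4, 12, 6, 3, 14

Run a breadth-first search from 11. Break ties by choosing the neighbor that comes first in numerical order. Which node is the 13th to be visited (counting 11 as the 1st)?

Visit 11; enqueue 17 → queue [17]
Visit 17; enqueue 3, 4, 6, 12, 14, 15 → queue [3, 4, 6, 12, 14, 15]
Visit 3; enqueue 8 → queue [4, 6, 12, 14, 15, 8]
Visit 4 → queue [6, 12, 14, 15, 8]
Visit 6 → queue [12, 14, 15, 8]
Visit 12 → queue [14, 15, 8]
Visit 14; enqueue 7, 13 → queue [15, 8, 7, 13]
Visit 15; enqueue 2, 9, 10 → queue [8, 7, 13, 2, 9, 10]
Visit 8; enqueue 16 → queue [7, 13, 2, 9, 10, 16]
Visit 7; enqueue 0 → queue [13, 2, 9, 10, 16, 0]
Visit 13; enqueue 5 → queue [2, 9, 10, 16, 0, 5]
Visit 2 → queue [9, 10, 16, 0, 5]
Visit 9 → queue [10, 16, 0, 5]
Visit 10 → queue [16, 0, 5]
Visit 16; enqueue 1 → queue [0, 5, 1]
Visit 0 → queue [5, 1]
Visit 5 → queue [1]
Visit 1 → queue []

Visit order: 11, 17, 3, 4, 6, 12, 14, 15, 8, 7, 13, 2, 9, 10, 16, 0, 5, 1

9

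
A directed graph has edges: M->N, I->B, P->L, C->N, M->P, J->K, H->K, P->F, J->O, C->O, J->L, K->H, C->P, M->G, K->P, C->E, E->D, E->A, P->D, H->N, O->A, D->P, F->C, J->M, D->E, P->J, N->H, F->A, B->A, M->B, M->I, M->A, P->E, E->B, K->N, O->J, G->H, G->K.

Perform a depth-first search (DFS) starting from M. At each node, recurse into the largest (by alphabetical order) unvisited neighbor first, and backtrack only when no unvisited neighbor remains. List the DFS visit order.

M → P → L → J → O → A → K → N → H → F → C → E → D → B → I → G

Visit M
M → P
P → L
P → J
J → O
O → A
J → K
K → N
N → H
P → F
F → C
C → E
E → D
E → B
M → I
M → G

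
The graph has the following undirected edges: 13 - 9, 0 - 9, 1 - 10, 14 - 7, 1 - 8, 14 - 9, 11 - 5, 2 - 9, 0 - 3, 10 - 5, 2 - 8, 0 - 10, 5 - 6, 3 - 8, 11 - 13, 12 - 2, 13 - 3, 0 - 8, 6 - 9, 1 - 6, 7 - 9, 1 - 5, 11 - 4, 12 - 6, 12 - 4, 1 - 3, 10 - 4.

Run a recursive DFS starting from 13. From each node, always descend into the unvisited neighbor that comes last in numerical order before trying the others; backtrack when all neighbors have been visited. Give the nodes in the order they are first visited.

13 → 11 → 5 → 10 → 4 → 12 → 6 → 9 → 14 → 7 → 2 → 8 → 3 → 1 → 0

Visit 13
13 → 11
11 → 5
5 → 10
10 → 4
4 → 12
12 → 6
6 → 9
9 → 14
14 → 7
9 → 2
2 → 8
8 → 3
3 → 1
3 → 0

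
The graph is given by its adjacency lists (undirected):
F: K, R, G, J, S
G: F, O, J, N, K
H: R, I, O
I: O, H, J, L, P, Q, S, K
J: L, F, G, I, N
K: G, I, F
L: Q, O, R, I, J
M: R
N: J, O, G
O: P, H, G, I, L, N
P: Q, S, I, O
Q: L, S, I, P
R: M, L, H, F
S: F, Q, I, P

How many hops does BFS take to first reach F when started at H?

2

Level 0: H
Level 1: I, O, R
Level 2: F, G, J, K, L, M, N, P, Q, S
F first appears at level 2.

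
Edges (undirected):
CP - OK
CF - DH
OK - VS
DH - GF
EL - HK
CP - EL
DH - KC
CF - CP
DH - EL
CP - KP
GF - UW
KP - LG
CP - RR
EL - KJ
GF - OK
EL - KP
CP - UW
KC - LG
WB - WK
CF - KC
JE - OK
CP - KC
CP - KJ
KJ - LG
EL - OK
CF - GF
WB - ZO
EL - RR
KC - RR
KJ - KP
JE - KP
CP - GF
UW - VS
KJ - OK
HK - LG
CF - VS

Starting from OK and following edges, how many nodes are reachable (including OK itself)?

15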